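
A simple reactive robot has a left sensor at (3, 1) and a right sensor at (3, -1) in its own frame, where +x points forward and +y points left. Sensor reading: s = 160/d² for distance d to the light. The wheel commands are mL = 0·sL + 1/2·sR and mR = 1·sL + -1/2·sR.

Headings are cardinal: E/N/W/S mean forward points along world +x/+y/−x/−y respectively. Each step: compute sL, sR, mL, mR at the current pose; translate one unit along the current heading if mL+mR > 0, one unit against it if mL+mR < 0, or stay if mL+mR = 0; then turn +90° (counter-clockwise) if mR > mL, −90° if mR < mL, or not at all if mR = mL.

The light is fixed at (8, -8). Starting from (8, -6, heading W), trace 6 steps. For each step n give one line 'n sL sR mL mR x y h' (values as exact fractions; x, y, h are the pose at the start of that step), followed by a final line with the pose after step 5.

n=0: pose=(8,-6,W); sL=16, sR=80/9; mL=40/9, mR=104/9; mL+mR=16 → advance +1; mR−mL=64/9 → turn +1·90°
n=1: pose=(7,-6,S); sL=160, sR=32; mL=16, mR=144; mL+mR=160 → advance +1; mR−mL=128 → turn +1·90°
n=2: pose=(7,-7,E); sL=20, sR=40; mL=20, mR=0; mL+mR=20 → advance +1; mR−mL=-20 → turn -1·90°
n=3: pose=(8,-7,S); sL=32, sR=32; mL=16, mR=16; mL+mR=32 → advance +1; mR−mL=0 → turn +0·90°
n=4: pose=(8,-8,S); sL=16, sR=16; mL=8, mR=8; mL+mR=16 → advance +1; mR−mL=0 → turn +0·90°
n=5: pose=(8,-9,S); sL=160/17, sR=160/17; mL=80/17, mR=80/17; mL+mR=160/17 → advance +1; mR−mL=0 → turn +0·90°

0 16 80/9 40/9 104/9 8 -6 W
1 160 32 16 144 7 -6 S
2 20 40 20 0 7 -7 E
3 32 32 16 16 8 -7 S
4 16 16 8 8 8 -8 S
5 160/17 160/17 80/17 80/17 8 -9 S
final 8 -10 S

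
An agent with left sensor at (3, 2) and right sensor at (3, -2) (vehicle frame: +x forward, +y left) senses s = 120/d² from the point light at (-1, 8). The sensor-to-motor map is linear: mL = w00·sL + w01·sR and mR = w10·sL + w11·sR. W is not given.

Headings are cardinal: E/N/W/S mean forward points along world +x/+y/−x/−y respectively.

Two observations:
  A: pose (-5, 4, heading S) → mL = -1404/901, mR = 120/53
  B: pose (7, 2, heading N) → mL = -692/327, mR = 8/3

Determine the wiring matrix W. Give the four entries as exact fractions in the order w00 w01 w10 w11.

-1 1/2 1 0

obs A: pose=(-5,4,S) → sL=120/53, sR=24/17, mL=-1404/901, mR=120/53
obs B: pose=(7,2,N) → sL=8/3, sR=120/109, mL=-692/327, mR=8/3
sensor matrix S = [[120/53, 24/17], [8/3, 120/109]]; det S = -124928/98209
solve [mL_A; mL_B] = S·[w00; w01] and [mR_A; mR_B] = S·[w10; w11]:
  w00 = -1, w01 = 1/2, w10 = 1, w11 = 0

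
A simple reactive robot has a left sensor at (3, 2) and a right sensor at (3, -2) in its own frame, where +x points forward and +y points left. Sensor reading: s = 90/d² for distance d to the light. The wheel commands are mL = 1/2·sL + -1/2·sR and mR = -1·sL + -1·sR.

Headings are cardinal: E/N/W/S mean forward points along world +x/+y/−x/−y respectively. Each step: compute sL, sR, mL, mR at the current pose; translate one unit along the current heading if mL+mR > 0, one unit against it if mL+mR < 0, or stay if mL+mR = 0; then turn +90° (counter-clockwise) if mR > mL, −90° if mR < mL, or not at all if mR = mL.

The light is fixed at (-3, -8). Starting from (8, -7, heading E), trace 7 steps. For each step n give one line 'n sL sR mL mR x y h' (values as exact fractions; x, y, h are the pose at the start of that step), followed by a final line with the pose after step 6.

0 18/41 90/197 -72/8077 -7236/8077 8 -7 E
1 45/74 45/34 -225/629 -1215/629 7 -7 S
2 90/49 18/13 144/637 -2052/637 7 -6 W
3 45/53 45/97 990/5141 -6750/5141 8 -6 N
4 18/41 90/197 -72/8077 -7236/8077 8 -7 E
5 45/74 45/34 -225/629 -1215/629 7 -7 S
6 90/49 18/13 144/637 -2052/637 7 -6 W
final 8 -6 N

n=0: pose=(8,-7,E); sL=18/41, sR=90/197; mL=-72/8077, mR=-7236/8077; mL+mR=-7308/8077 → advance -1; mR−mL=-7164/8077 → turn -1·90°
n=1: pose=(7,-7,S); sL=45/74, sR=45/34; mL=-225/629, mR=-1215/629; mL+mR=-1440/629 → advance -1; mR−mL=-990/629 → turn -1·90°
n=2: pose=(7,-6,W); sL=90/49, sR=18/13; mL=144/637, mR=-2052/637; mL+mR=-1908/637 → advance -1; mR−mL=-2196/637 → turn -1·90°
n=3: pose=(8,-6,N); sL=45/53, sR=45/97; mL=990/5141, mR=-6750/5141; mL+mR=-5760/5141 → advance -1; mR−mL=-7740/5141 → turn -1·90°
n=4: pose=(8,-7,E); sL=18/41, sR=90/197; mL=-72/8077, mR=-7236/8077; mL+mR=-7308/8077 → advance -1; mR−mL=-7164/8077 → turn -1·90°
n=5: pose=(7,-7,S); sL=45/74, sR=45/34; mL=-225/629, mR=-1215/629; mL+mR=-1440/629 → advance -1; mR−mL=-990/629 → turn -1·90°
n=6: pose=(7,-6,W); sL=90/49, sR=18/13; mL=144/637, mR=-2052/637; mL+mR=-1908/637 → advance -1; mR−mL=-2196/637 → turn -1·90°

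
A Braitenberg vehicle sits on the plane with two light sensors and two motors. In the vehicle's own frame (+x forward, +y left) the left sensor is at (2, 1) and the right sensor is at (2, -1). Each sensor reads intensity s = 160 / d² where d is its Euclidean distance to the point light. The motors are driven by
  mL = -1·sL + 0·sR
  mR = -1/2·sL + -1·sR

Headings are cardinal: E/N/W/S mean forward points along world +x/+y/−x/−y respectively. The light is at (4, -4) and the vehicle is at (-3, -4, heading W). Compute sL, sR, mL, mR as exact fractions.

80/41 80/41 -80/41 -120/41

left sensor world pos  = (-5, -5); dL² = 82
right sensor world pos = (-5, -3); dR² = 82
sL = 160/82 = 80/41
sR = 160/82 = 80/41
mL = -1·sL + 0·sR = -80/41
mR = -1/2·sL + -1·sR = -120/41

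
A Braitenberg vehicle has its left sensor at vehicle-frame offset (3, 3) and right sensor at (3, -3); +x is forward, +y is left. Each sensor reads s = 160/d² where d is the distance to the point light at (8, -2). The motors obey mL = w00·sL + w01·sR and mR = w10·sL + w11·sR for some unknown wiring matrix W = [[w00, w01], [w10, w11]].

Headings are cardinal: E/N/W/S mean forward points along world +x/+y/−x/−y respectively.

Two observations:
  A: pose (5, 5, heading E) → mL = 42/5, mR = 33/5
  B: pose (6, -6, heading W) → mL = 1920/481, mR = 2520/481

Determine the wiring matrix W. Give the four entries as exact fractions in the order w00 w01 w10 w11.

obs A: pose=(5,5,E) → sL=8/5, sR=10, mL=42/5, mR=33/5
obs B: pose=(6,-6,W) → sL=80/37, sR=80/13, mL=1920/481, mR=2520/481
sensor matrix S = [[8/5, 10], [80/37, 80/13]]; det S = -5664/481
solve [mL_A; mL_B] = S·[w00; w01] and [mR_A; mR_B] = S·[w10; w11]:
  w00 = -1, w01 = 1, w10 = 1, w11 = 1/2

-1 1 1 1/2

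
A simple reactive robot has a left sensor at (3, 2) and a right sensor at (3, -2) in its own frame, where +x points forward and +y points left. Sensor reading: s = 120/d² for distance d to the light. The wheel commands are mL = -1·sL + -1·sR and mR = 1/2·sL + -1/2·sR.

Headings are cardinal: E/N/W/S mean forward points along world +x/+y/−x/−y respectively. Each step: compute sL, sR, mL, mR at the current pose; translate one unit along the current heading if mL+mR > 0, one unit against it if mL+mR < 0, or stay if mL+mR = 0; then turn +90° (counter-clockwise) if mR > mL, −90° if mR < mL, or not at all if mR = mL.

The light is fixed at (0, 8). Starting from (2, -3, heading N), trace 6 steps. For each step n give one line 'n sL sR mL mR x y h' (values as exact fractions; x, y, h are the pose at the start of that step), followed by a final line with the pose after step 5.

n=0: pose=(2,-3,N); sL=15/8, sR=3/2; mL=-27/8, mR=3/16; mL+mR=-51/16 → advance -1; mR−mL=57/16 → turn +1·90°
n=1: pose=(2,-4,W); sL=120/197, sR=120/101; mL=-35760/19897, mR=-5760/19897; mL+mR=-41520/19897 → advance -1; mR−mL=30000/19897 → turn +1·90°
n=2: pose=(3,-4,S); sL=12/25, sR=60/113; mL=-2856/2825, mR=-72/2825; mL+mR=-2928/2825 → advance -1; mR−mL=2784/2825 → turn +1·90°
n=3: pose=(3,-3,E); sL=40/39, sR=24/41; mL=-2576/1599, mR=352/1599; mL+mR=-2224/1599 → advance -1; mR−mL=976/533 → turn +1·90°
n=4: pose=(2,-3,N); sL=15/8, sR=3/2; mL=-27/8, mR=3/16; mL+mR=-51/16 → advance -1; mR−mL=57/16 → turn +1·90°
n=5: pose=(2,-4,W); sL=120/197, sR=120/101; mL=-35760/19897, mR=-5760/19897; mL+mR=-41520/19897 → advance -1; mR−mL=30000/19897 → turn +1·90°

0 15/8 3/2 -27/8 3/16 2 -3 N
1 120/197 120/101 -35760/19897 -5760/19897 2 -4 W
2 12/25 60/113 -2856/2825 -72/2825 3 -4 S
3 40/39 24/41 -2576/1599 352/1599 3 -3 E
4 15/8 3/2 -27/8 3/16 2 -3 N
5 120/197 120/101 -35760/19897 -5760/19897 2 -4 W
final 3 -4 S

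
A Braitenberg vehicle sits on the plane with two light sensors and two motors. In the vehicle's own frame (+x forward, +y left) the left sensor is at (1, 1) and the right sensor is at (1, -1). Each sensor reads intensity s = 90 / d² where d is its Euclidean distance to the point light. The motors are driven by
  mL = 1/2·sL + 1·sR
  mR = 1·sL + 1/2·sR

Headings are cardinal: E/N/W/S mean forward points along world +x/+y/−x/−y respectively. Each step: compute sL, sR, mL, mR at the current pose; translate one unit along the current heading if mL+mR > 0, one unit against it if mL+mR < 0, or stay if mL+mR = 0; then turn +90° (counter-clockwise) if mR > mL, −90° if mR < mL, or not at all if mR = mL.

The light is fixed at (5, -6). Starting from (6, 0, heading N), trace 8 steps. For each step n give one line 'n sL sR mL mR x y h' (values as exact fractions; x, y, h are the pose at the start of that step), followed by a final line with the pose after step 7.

0 90/49 90/53 6795/2597 6975/2597 6 0 N
1 5/2 45/32 85/32 205/64 6 1 W
2 90/37 90/37 135/37 135/37 5 1 S
3 45/13 45/13 135/26 135/26 5 0 S
4 90/17 90/17 135/17 135/17 5 -1 S
5 9 9 27/2 27/2 5 -2 S
6 18 18 27 27 5 -3 S
7 45 45 135/2 135/2 5 -4 S
final 5 -5 S

n=0: pose=(6,0,N); sL=90/49, sR=90/53; mL=6795/2597, mR=6975/2597; mL+mR=13770/2597 → advance +1; mR−mL=180/2597 → turn +1·90°
n=1: pose=(6,1,W); sL=5/2, sR=45/32; mL=85/32, mR=205/64; mL+mR=375/64 → advance +1; mR−mL=35/64 → turn +1·90°
n=2: pose=(5,1,S); sL=90/37, sR=90/37; mL=135/37, mR=135/37; mL+mR=270/37 → advance +1; mR−mL=0 → turn +0·90°
n=3: pose=(5,0,S); sL=45/13, sR=45/13; mL=135/26, mR=135/26; mL+mR=135/13 → advance +1; mR−mL=0 → turn +0·90°
n=4: pose=(5,-1,S); sL=90/17, sR=90/17; mL=135/17, mR=135/17; mL+mR=270/17 → advance +1; mR−mL=0 → turn +0·90°
n=5: pose=(5,-2,S); sL=9, sR=9; mL=27/2, mR=27/2; mL+mR=27 → advance +1; mR−mL=0 → turn +0·90°
n=6: pose=(5,-3,S); sL=18, sR=18; mL=27, mR=27; mL+mR=54 → advance +1; mR−mL=0 → turn +0·90°
n=7: pose=(5,-4,S); sL=45, sR=45; mL=135/2, mR=135/2; mL+mR=135 → advance +1; mR−mL=0 → turn +0·90°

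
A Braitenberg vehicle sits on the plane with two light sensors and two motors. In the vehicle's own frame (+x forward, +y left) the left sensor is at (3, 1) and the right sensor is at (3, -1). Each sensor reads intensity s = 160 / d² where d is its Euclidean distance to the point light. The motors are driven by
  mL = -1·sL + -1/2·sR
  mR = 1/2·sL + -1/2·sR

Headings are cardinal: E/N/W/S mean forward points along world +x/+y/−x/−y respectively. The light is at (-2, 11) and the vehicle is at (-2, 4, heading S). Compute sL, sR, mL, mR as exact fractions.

160/101 160/101 -240/101 0

left sensor world pos  = (-1, 1); dL² = 101
right sensor world pos = (-3, 1); dR² = 101
sL = 160/101 = 160/101
sR = 160/101 = 160/101
mL = -1·sL + -1/2·sR = -240/101
mR = 1/2·sL + -1/2·sR = 0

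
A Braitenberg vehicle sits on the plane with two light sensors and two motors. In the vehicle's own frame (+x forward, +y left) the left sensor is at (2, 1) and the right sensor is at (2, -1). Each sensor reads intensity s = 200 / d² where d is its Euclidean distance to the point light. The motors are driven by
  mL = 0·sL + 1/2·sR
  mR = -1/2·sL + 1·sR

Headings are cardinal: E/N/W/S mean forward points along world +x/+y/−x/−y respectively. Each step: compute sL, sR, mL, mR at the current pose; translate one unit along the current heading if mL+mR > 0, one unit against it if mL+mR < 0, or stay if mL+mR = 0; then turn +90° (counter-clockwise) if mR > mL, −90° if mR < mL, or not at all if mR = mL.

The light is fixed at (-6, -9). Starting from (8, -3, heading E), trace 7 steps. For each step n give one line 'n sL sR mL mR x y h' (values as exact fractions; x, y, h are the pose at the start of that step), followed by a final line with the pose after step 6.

n=0: pose=(8,-3,E); sL=40/61, sR=200/281; mL=100/281, mR=6580/17141; mL+mR=12680/17141 → advance +1; mR−mL=480/17141 → turn +1·90°
n=1: pose=(9,-3,N); sL=10/13, sR=5/8; mL=5/16, mR=25/104; mL+mR=115/208 → advance +1; mR−mL=-15/208 → turn -1·90°
n=2: pose=(9,-2,E); sL=200/353, sR=8/13; mL=4/13, mR=1524/4589; mL+mR=2936/4589 → advance +1; mR−mL=112/4589 → turn +1·90°
n=3: pose=(10,-2,N); sL=100/153, sR=20/37; mL=10/37, mR=1210/5661; mL+mR=2740/5661 → advance +1; mR−mL=-320/5661 → turn -1·90°
n=4: pose=(10,-1,E); sL=40/81, sR=200/373; mL=100/373, mR=8740/30213; mL+mR=16840/30213 → advance +1; mR−mL=640/30213 → turn +1·90°
n=5: pose=(11,-1,N); sL=50/89, sR=25/53; mL=25/106, mR=900/4717; mL+mR=4025/9434 → advance +1; mR−mL=-425/9434 → turn -1·90°
n=6: pose=(11,0,E); sL=200/461, sR=8/17; mL=4/17, mR=1988/7837; mL+mR=3832/7837 → advance +1; mR−mL=144/7837 → turn +1·90°

0 40/61 200/281 100/281 6580/17141 8 -3 E
1 10/13 5/8 5/16 25/104 9 -3 N
2 200/353 8/13 4/13 1524/4589 9 -2 E
3 100/153 20/37 10/37 1210/5661 10 -2 N
4 40/81 200/373 100/373 8740/30213 10 -1 E
5 50/89 25/53 25/106 900/4717 11 -1 N
6 200/461 8/17 4/17 1988/7837 11 0 E
final 12 0 N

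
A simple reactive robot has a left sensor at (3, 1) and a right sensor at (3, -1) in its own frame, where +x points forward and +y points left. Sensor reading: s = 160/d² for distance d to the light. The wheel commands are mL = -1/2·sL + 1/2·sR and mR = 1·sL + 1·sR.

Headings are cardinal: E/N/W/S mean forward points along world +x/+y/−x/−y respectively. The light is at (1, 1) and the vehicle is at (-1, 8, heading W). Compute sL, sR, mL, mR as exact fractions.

160/61 160/89 -2240/5429 24000/5429

left sensor world pos  = (-4, 7); dL² = 61
right sensor world pos = (-4, 9); dR² = 89
sL = 160/61 = 160/61
sR = 160/89 = 160/89
mL = -1/2·sL + 1/2·sR = -2240/5429
mR = 1·sL + 1·sR = 24000/5429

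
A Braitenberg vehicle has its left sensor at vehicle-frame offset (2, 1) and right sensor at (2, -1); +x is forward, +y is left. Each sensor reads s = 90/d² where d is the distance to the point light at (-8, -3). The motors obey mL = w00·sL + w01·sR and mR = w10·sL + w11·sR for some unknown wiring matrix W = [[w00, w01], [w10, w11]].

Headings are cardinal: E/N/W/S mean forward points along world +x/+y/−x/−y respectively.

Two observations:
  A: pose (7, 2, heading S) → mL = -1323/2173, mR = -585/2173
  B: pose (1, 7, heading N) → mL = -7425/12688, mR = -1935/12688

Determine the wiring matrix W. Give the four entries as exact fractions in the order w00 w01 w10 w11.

obs A: pose=(7,2,S) → sL=18/53, sR=18/41, mL=-1323/2173, mR=-585/2173
obs B: pose=(1,7,N) → sL=45/104, sR=45/122, mL=-7425/12688, mR=-1935/12688
sensor matrix S = [[18/53, 18/41], [45/104, 45/122]]; det S = -445905/6892756
solve [mL_A; mL_B] = S·[w00; w01] and [mR_A; mR_B] = S·[w10; w11]:
  w00 = -1/2, w01 = -1, w10 = 1/2, w11 = -1

-1/2 -1 1/2 -1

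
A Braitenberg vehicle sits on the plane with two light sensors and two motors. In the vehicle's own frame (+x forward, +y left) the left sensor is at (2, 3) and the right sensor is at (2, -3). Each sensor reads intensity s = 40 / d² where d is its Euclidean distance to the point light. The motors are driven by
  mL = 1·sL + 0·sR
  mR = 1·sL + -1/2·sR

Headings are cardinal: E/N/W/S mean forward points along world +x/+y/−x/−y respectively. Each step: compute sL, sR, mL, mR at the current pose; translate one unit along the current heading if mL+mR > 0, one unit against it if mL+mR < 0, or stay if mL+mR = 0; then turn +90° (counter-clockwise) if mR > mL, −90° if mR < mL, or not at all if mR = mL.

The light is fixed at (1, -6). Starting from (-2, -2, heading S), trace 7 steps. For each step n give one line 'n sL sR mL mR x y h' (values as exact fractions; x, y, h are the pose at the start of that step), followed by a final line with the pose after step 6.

n=0: pose=(-2,-2,S); sL=10, sR=1; mL=10, mR=19/2; mL+mR=39/2 → advance +1; mR−mL=-1/2 → turn -1·90°
n=1: pose=(-2,-3,W); sL=8/5, sR=40/61; mL=8/5, mR=388/305; mL+mR=876/305 → advance +1; mR−mL=-20/61 → turn -1·90°
n=2: pose=(-3,-3,N); sL=20/37, sR=20/13; mL=20/37, mR=-110/481; mL+mR=150/481 → advance +1; mR−mL=-10/13 → turn -1·90°
n=3: pose=(-3,-2,E); sL=40/53, sR=8; mL=40/53, mR=-172/53; mL+mR=-132/53 → advance -1; mR−mL=-4 → turn -1·90°
n=4: pose=(-4,-2,S); sL=5, sR=10/17; mL=5, mR=80/17; mL+mR=165/17 → advance +1; mR−mL=-5/17 → turn -1·90°
n=5: pose=(-4,-3,W); sL=40/49, sR=8/17; mL=40/49, mR=484/833; mL+mR=1164/833 → advance +1; mR−mL=-4/17 → turn -1·90°
n=6: pose=(-5,-3,N); sL=20/53, sR=20/17; mL=20/53, mR=-190/901; mL+mR=150/901 → advance +1; mR−mL=-10/17 → turn -1·90°

0 10 1 10 19/2 -2 -2 S
1 8/5 40/61 8/5 388/305 -2 -3 W
2 20/37 20/13 20/37 -110/481 -3 -3 N
3 40/53 8 40/53 -172/53 -3 -2 E
4 5 10/17 5 80/17 -4 -2 S
5 40/49 8/17 40/49 484/833 -4 -3 W
6 20/53 20/17 20/53 -190/901 -5 -3 N
final -5 -2 E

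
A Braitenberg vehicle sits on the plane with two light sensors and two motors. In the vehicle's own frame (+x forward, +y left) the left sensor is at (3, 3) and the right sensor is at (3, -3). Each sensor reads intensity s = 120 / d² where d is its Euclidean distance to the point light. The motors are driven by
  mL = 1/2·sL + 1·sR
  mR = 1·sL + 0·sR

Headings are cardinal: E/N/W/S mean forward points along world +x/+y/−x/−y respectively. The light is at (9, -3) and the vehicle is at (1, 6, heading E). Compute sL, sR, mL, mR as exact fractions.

left sensor world pos  = (4, 9); dL² = 169
right sensor world pos = (4, 3); dR² = 61
sL = 120/169 = 120/169
sR = 120/61 = 120/61
mL = 1/2·sL + 1·sR = 23940/10309
mR = 1·sL + 0·sR = 120/169

120/169 120/61 23940/10309 120/169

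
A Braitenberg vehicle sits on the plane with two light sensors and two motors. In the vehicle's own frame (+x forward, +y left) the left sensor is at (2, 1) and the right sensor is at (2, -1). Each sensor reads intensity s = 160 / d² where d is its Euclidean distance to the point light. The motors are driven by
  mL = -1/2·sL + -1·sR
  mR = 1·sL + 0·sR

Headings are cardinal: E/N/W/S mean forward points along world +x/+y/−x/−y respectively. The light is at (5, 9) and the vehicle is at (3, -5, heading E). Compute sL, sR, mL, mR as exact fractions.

left sensor world pos  = (5, -4); dL² = 169
right sensor world pos = (5, -6); dR² = 225
sL = 160/169 = 160/169
sR = 160/225 = 32/45
mL = -1/2·sL + -1·sR = -9008/7605
mR = 1·sL + 0·sR = 160/169

160/169 32/45 -9008/7605 160/169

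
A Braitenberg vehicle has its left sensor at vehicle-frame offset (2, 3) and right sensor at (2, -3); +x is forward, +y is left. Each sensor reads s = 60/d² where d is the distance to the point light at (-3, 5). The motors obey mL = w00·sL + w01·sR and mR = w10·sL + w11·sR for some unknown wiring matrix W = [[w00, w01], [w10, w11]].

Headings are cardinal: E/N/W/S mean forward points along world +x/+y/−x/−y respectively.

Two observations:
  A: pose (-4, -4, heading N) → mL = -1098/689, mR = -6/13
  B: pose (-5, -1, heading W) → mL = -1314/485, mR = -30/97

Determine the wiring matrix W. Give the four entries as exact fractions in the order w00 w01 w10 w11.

obs A: pose=(-4,-4,N) → sL=12/13, sR=60/53, mL=-1098/689, mR=-6/13
obs B: pose=(-5,-1,W) → sL=60/97, sR=12/5, mL=-1314/485, mR=-30/97
sensor matrix S = [[12/13, 60/53], [60/97, 12/5]]; det S = 506304/334165
solve [mL_A; mL_B] = S·[w00; w01] and [mR_A; mR_B] = S·[w10; w11]:
  w00 = -1/2, w01 = -1, w10 = -1/2, w11 = 0

-1/2 -1 -1/2 0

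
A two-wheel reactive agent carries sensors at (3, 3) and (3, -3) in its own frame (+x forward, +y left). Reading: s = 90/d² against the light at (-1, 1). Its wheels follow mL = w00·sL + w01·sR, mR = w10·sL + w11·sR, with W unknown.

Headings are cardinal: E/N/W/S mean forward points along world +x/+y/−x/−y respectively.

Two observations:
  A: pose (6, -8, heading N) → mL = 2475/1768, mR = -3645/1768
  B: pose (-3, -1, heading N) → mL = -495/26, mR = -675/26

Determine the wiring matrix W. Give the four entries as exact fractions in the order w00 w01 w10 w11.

1 -1/2 -1 -1/2

obs A: pose=(6,-8,N) → sL=45/26, sR=45/68, mL=2475/1768, mR=-3645/1768
obs B: pose=(-3,-1,N) → sL=45/13, sR=45, mL=-495/26, mR=-675/26
sensor matrix S = [[45/26, 45/68], [45/13, 45]]; det S = 66825/884
solve [mL_A; mL_B] = S·[w00; w01] and [mR_A; mR_B] = S·[w10; w11]:
  w00 = 1, w01 = -1/2, w10 = -1, w11 = -1/2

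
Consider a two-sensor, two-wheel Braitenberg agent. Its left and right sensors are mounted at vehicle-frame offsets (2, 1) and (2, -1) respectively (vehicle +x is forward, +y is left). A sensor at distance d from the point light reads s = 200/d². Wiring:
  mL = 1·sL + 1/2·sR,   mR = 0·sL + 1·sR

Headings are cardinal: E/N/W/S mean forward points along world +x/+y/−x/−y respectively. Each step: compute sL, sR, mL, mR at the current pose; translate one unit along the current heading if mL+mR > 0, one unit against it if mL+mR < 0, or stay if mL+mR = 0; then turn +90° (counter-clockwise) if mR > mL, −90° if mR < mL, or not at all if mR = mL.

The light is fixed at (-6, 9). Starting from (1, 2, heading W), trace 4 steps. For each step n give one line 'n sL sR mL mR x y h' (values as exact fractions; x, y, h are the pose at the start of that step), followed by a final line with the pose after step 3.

n=0: pose=(1,2,W); sL=200/89, sR=200/61; mL=21100/5429, mR=200/61; mL+mR=38900/5429 → advance +1; mR−mL=-3300/5429 → turn -1·90°
n=1: pose=(0,2,N); sL=4, sR=100/37; mL=198/37, mR=100/37; mL+mR=298/37 → advance +1; mR−mL=-98/37 → turn -1·90°
n=2: pose=(0,3,E); sL=200/89, sR=200/113; mL=31500/10057, mR=200/113; mL+mR=49300/10057 → advance +1; mR−mL=-13700/10057 → turn -1·90°
n=3: pose=(1,3,S); sL=25/16, sR=2; mL=41/16, mR=2; mL+mR=73/16 → advance +1; mR−mL=-9/16 → turn -1·90°

0 200/89 200/61 21100/5429 200/61 1 2 W
1 4 100/37 198/37 100/37 0 2 N
2 200/89 200/113 31500/10057 200/113 0 3 E
3 25/16 2 41/16 2 1 3 S
final 1 2 W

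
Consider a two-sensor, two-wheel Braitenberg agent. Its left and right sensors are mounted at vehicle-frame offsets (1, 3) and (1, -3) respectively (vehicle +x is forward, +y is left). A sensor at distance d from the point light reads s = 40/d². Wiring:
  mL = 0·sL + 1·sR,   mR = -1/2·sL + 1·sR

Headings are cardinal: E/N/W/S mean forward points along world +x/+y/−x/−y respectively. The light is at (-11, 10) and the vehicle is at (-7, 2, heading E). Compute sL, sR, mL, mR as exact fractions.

left sensor world pos  = (-6, 5); dL² = 50
right sensor world pos = (-6, -1); dR² = 146
sL = 40/50 = 4/5
sR = 40/146 = 20/73
mL = 0·sL + 1·sR = 20/73
mR = -1/2·sL + 1·sR = -46/365

4/5 20/73 20/73 -46/365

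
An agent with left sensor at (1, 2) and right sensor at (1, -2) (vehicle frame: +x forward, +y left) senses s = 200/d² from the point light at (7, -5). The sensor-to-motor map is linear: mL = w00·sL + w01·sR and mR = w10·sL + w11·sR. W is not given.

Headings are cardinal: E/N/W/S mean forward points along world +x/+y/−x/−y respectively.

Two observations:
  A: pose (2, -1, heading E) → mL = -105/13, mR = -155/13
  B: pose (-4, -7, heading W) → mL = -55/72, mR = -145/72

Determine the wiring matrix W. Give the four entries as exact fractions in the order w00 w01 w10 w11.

obs A: pose=(2,-1,E) → sL=50/13, sR=10, mL=-105/13, mR=-155/13
obs B: pose=(-4,-7,W) → sL=5/4, sR=25/18, mL=-55/72, mR=-145/72
sensor matrix S = [[50/13, 10], [5/4, 25/18]]; det S = -1675/234
solve [mL_A; mL_B] = S·[w00; w01] and [mR_A; mR_B] = S·[w10; w11]:
  w00 = 1/2, w01 = -1, w10 = -1/2, w11 = -1

1/2 -1 -1/2 -1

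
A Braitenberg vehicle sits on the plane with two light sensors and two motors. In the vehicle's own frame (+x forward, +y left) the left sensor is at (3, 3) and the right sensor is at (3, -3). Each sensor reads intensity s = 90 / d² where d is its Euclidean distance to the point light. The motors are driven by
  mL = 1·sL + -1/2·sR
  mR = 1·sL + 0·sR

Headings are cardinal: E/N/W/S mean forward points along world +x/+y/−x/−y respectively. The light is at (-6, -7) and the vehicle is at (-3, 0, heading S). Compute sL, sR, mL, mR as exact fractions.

45/26 45/8 -225/208 45/26

left sensor world pos  = (0, -3); dL² = 52
right sensor world pos = (-6, -3); dR² = 16
sL = 90/52 = 45/26
sR = 90/16 = 45/8
mL = 1·sL + -1/2·sR = -225/208
mR = 1·sL + 0·sR = 45/26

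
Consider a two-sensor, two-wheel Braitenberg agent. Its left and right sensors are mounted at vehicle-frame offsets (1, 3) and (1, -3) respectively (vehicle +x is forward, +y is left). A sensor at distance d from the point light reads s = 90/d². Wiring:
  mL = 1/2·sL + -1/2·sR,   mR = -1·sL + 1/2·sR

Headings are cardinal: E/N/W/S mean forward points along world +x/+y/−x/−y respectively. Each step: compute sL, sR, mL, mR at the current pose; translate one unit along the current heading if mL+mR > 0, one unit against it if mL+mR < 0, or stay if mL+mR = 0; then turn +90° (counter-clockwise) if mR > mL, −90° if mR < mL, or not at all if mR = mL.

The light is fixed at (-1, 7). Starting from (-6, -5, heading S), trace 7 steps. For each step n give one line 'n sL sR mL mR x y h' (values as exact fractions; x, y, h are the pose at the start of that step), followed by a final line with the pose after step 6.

n=0: pose=(-6,-5,S); sL=90/173, sR=90/233; mL=2700/40309, mR=-13185/40309; mL+mR=-45/173 → advance -1; mR−mL=-15885/40309 → turn -1·90°
n=1: pose=(-6,-4,W); sL=45/116, sR=9/10; mL=-297/1160, mR=9/145; mL+mR=-45/232 → advance -1; mR−mL=369/1160 → turn +1·90°
n=2: pose=(-5,-4,S); sL=18/29, sR=90/193; mL=432/5597, mR=-2169/5597; mL+mR=-9/29 → advance -1; mR−mL=-2601/5597 → turn -1·90°
n=3: pose=(-5,-3,W); sL=45/97, sR=45/37; mL=-1350/3589, mR=1035/7178; mL+mR=-45/194 → advance -1; mR−mL=3735/7178 → turn +1·90°
n=4: pose=(-4,-3,S); sL=90/121, sR=90/157; mL=1620/18997, mR=-8685/18997; mL+mR=-45/121 → advance -1; mR−mL=-10305/18997 → turn -1·90°
n=5: pose=(-4,-2,W); sL=9/16, sR=45/26; mL=-243/416, mR=63/208; mL+mR=-9/32 → advance -1; mR−mL=369/416 → turn +1·90°
n=6: pose=(-3,-2,S); sL=90/101, sR=18/25; mL=216/2525, mR=-1341/2525; mL+mR=-45/101 → advance -1; mR−mL=-1557/2525 → turn -1·90°

0 90/173 90/233 2700/40309 -13185/40309 -6 -5 S
1 45/116 9/10 -297/1160 9/145 -6 -4 W
2 18/29 90/193 432/5597 -2169/5597 -5 -4 S
3 45/97 45/37 -1350/3589 1035/7178 -5 -3 W
4 90/121 90/157 1620/18997 -8685/18997 -4 -3 S
5 9/16 45/26 -243/416 63/208 -4 -2 W
6 90/101 18/25 216/2525 -1341/2525 -3 -2 S
final -3 -1 W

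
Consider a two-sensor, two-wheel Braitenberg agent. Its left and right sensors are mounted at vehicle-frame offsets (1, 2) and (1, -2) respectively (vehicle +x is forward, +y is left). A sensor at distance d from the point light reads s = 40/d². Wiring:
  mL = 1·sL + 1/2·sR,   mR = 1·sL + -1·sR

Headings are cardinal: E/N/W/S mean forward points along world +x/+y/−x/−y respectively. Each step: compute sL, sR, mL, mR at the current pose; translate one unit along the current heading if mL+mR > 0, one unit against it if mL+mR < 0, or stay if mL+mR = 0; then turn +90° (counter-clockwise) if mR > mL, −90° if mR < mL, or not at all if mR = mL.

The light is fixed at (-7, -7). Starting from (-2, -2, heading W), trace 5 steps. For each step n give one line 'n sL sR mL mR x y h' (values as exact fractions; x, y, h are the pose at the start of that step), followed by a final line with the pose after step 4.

n=0: pose=(-2,-2,W); sL=8/5, sR=8/13; mL=124/65, mR=64/65; mL+mR=188/65 → advance +1; mR−mL=-12/13 → turn -1·90°
n=1: pose=(-3,-2,N); sL=1, sR=5/9; mL=23/18, mR=4/9; mL+mR=31/18 → advance +1; mR−mL=-5/6 → turn -1·90°
n=2: pose=(-3,-1,E); sL=40/89, sR=40/41; mL=3420/3649, mR=-1920/3649; mL+mR=1500/3649 → advance +1; mR−mL=-60/41 → turn -1·90°
n=3: pose=(-2,-1,S); sL=20/37, sR=20/17; mL=710/629, mR=-400/629; mL+mR=310/629 → advance +1; mR−mL=-30/17 → turn -1·90°
n=4: pose=(-2,-2,W); sL=8/5, sR=8/13; mL=124/65, mR=64/65; mL+mR=188/65 → advance +1; mR−mL=-12/13 → turn -1·90°

0 8/5 8/13 124/65 64/65 -2 -2 W
1 1 5/9 23/18 4/9 -3 -2 N
2 40/89 40/41 3420/3649 -1920/3649 -3 -1 E
3 20/37 20/17 710/629 -400/629 -2 -1 S
4 8/5 8/13 124/65 64/65 -2 -2 W
final -3 -2 N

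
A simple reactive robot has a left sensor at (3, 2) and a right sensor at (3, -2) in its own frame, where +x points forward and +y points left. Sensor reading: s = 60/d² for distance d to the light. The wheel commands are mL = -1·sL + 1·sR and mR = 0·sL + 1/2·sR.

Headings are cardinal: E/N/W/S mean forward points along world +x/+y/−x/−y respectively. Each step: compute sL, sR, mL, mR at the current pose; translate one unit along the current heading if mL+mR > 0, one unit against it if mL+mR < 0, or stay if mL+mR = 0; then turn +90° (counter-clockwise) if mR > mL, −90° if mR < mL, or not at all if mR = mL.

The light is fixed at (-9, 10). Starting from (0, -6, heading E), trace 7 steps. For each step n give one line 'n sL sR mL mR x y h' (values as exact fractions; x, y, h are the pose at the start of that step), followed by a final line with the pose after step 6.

n=0: pose=(0,-6,E); sL=3/17, sR=5/39; mL=-32/663, mR=5/78; mL+mR=7/442 → advance +1; mR−mL=149/1326 → turn +1·90°
n=1: pose=(1,-6,N); sL=60/233, sR=60/313; mL=-4800/72929, mR=30/313; mL+mR=2190/72929 → advance +1; mR−mL=11790/72929 → turn +1·90°
n=2: pose=(1,-5,W); sL=30/169, sR=30/109; mL=1800/18421, mR=15/109; mL+mR=4335/18421 → advance +1; mR−mL=735/18421 → turn +1·90°
n=3: pose=(0,-5,S); sL=12/89, sR=60/373; mL=864/33197, mR=30/373; mL+mR=3534/33197 → advance +1; mR−mL=1806/33197 → turn +1·90°
n=4: pose=(0,-6,E); sL=3/17, sR=5/39; mL=-32/663, mR=5/78; mL+mR=7/442 → advance +1; mR−mL=149/1326 → turn +1·90°
n=5: pose=(1,-6,N); sL=60/233, sR=60/313; mL=-4800/72929, mR=30/313; mL+mR=2190/72929 → advance +1; mR−mL=11790/72929 → turn +1·90°
n=6: pose=(1,-5,W); sL=30/169, sR=30/109; mL=1800/18421, mR=15/109; mL+mR=4335/18421 → advance +1; mR−mL=735/18421 → turn +1·90°

0 3/17 5/39 -32/663 5/78 0 -6 E
1 60/233 60/313 -4800/72929 30/313 1 -6 N
2 30/169 30/109 1800/18421 15/109 1 -5 W
3 12/89 60/373 864/33197 30/373 0 -5 S
4 3/17 5/39 -32/663 5/78 0 -6 E
5 60/233 60/313 -4800/72929 30/313 1 -6 N
6 30/169 30/109 1800/18421 15/109 1 -5 W
final 0 -5 S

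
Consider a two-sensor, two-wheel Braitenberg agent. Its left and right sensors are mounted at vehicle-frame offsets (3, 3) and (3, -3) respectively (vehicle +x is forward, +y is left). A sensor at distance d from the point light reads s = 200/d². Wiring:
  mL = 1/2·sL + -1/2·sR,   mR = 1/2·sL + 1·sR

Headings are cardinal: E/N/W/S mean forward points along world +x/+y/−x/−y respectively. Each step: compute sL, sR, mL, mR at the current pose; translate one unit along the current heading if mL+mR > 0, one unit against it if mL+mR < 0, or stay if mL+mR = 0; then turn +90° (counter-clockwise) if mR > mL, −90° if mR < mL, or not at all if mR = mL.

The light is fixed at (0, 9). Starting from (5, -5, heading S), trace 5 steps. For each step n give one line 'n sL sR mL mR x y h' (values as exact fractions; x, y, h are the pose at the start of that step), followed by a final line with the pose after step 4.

n=0: pose=(5,-5,S); sL=200/353, sR=200/293; mL=-6000/103429, mR=99900/103429; mL+mR=93900/103429 → advance +1; mR−mL=300/293 → turn +1·90°
n=1: pose=(5,-6,E); sL=25/26, sR=50/97; mL=1125/5044, mR=5025/5044; mL+mR=3075/2522 → advance +1; mR−mL=75/97 → turn +1·90°
n=2: pose=(6,-6,N); sL=200/153, sR=8/9; mL=32/153, mR=236/153; mL+mR=268/153 → advance +1; mR−mL=4/3 → turn +1·90°
n=3: pose=(6,-5,W); sL=100/149, sR=20/13; mL=-840/1937, mR=3630/1937; mL+mR=2790/1937 → advance +1; mR−mL=30/13 → turn +1·90°
n=4: pose=(5,-5,S); sL=200/353, sR=200/293; mL=-6000/103429, mR=99900/103429; mL+mR=93900/103429 → advance +1; mR−mL=300/293 → turn +1·90°

0 200/353 200/293 -6000/103429 99900/103429 5 -5 S
1 25/26 50/97 1125/5044 5025/5044 5 -6 E
2 200/153 8/9 32/153 236/153 6 -6 N
3 100/149 20/13 -840/1937 3630/1937 6 -5 W
4 200/353 200/293 -6000/103429 99900/103429 5 -5 S
final 5 -6 E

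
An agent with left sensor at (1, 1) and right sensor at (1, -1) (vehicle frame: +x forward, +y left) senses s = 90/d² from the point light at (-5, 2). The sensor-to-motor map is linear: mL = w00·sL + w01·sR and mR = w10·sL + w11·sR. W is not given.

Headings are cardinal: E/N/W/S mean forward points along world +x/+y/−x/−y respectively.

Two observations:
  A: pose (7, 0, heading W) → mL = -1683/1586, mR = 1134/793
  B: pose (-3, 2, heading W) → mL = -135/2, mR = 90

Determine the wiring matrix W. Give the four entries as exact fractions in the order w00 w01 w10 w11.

-1 -1/2 1 1

obs A: pose=(7,0,W) → sL=9/13, sR=45/61, mL=-1683/1586, mR=1134/793
obs B: pose=(-3,2,W) → sL=45, sR=45, mL=-135/2, mR=90
sensor matrix S = [[9/13, 45/61], [45, 45]]; det S = -1620/793
solve [mL_A; mL_B] = S·[w00; w01] and [mR_A; mR_B] = S·[w10; w11]:
  w00 = -1, w01 = -1/2, w10 = 1, w11 = 1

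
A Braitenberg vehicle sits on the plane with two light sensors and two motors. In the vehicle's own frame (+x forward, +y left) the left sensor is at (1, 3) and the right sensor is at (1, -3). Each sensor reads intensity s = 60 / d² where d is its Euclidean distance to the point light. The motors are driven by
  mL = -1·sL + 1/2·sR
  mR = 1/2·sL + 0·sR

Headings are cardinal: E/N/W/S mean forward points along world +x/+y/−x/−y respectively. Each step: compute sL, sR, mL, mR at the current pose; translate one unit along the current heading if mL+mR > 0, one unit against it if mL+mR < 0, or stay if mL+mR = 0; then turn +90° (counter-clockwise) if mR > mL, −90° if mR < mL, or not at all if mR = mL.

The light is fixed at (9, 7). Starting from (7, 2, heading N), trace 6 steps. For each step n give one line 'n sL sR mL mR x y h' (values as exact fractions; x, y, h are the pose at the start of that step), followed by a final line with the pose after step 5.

n=0: pose=(7,2,N); sL=60/41, sR=60/17; mL=210/697, mR=30/41; mL+mR=720/697 → advance +1; mR−mL=300/697 → turn +1·90°
n=1: pose=(7,3,W); sL=30/29, sR=6; mL=57/29, mR=15/29; mL+mR=72/29 → advance +1; mR−mL=-42/29 → turn -1·90°
n=2: pose=(6,3,N); sL=4/3, sR=20/3; mL=2, mR=2/3; mL+mR=8/3 → advance +1; mR−mL=-4/3 → turn -1·90°
n=3: pose=(6,4,E); sL=15, sR=3/2; mL=-57/4, mR=15/2; mL+mR=-27/4 → advance -1; mR−mL=87/4 → turn +1·90°
n=4: pose=(5,4,N); sL=60/53, sR=12; mL=258/53, mR=30/53; mL+mR=288/53 → advance +1; mR−mL=-228/53 → turn -1·90°
n=5: pose=(5,5,E); sL=6, sR=30/17; mL=-87/17, mR=3; mL+mR=-36/17 → advance -1; mR−mL=138/17 → turn +1·90°

0 60/41 60/17 210/697 30/41 7 2 N
1 30/29 6 57/29 15/29 7 3 W
2 4/3 20/3 2 2/3 6 3 N
3 15 3/2 -57/4 15/2 6 4 E
4 60/53 12 258/53 30/53 5 4 N
5 6 30/17 -87/17 3 5 5 E
final 4 5 N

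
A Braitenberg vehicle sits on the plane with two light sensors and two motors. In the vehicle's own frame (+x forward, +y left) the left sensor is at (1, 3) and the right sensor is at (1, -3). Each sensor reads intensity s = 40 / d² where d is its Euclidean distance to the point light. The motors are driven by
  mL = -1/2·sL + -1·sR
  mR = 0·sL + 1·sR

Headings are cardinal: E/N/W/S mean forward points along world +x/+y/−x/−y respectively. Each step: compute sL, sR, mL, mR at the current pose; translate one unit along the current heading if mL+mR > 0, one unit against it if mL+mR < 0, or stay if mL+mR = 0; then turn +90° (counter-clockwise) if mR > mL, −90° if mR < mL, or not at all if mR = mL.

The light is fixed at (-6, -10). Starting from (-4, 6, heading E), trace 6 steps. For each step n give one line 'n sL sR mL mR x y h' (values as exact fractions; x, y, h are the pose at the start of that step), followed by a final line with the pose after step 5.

n=0: pose=(-4,6,E); sL=4/37, sR=20/89; mL=-918/3293, mR=20/89; mL+mR=-2/37 → advance -1; mR−mL=1658/3293 → turn +1·90°
n=1: pose=(-5,6,N); sL=40/293, sR=8/61; mL=-3564/17873, mR=8/61; mL+mR=-20/293 → advance -1; mR−mL=5908/17873 → turn +1·90°
n=2: pose=(-5,5,W); sL=5/18, sR=10/81; mL=-85/324, mR=10/81; mL+mR=-5/36 → advance -1; mR−mL=125/324 → turn +1·90°
n=3: pose=(-4,5,S); sL=40/221, sR=40/197; mL=-12780/43537, mR=40/197; mL+mR=-20/221 → advance -1; mR−mL=21620/43537 → turn +1·90°
n=4: pose=(-4,6,E); sL=4/37, sR=20/89; mL=-918/3293, mR=20/89; mL+mR=-2/37 → advance -1; mR−mL=1658/3293 → turn +1·90°
n=5: pose=(-5,6,N); sL=40/293, sR=8/61; mL=-3564/17873, mR=8/61; mL+mR=-20/293 → advance -1; mR−mL=5908/17873 → turn +1·90°

0 4/37 20/89 -918/3293 20/89 -4 6 E
1 40/293 8/61 -3564/17873 8/61 -5 6 N
2 5/18 10/81 -85/324 10/81 -5 5 W
3 40/221 40/197 -12780/43537 40/197 -4 5 S
4 4/37 20/89 -918/3293 20/89 -4 6 E
5 40/293 8/61 -3564/17873 8/61 -5 6 N
final -5 5 W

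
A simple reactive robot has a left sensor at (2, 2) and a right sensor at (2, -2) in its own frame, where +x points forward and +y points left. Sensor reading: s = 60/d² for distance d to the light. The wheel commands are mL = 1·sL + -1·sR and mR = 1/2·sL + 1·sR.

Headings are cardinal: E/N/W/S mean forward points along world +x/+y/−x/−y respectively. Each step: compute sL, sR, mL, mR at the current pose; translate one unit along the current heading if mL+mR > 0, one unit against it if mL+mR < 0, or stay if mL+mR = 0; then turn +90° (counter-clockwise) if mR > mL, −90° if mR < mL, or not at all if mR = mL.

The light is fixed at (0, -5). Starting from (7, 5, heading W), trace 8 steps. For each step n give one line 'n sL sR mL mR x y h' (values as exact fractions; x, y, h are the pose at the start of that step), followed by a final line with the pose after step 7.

0 60/89 60/169 4800/15041 10410/15041 7 5 W
1 15/32 3/4 -9/32 63/64 6 5 S
2 12/37 60/113 -864/4181 2898/4181 6 4 E
3 30/73 30/101 840/7373 3705/7373 7 4 N
4 60/89 60/169 4800/15041 10410/15041 7 5 W
5 15/32 3/4 -9/32 63/64 6 5 S
6 12/37 60/113 -864/4181 2898/4181 6 4 E
7 30/73 30/101 840/7373 3705/7373 7 4 N
final 7 5 W

n=0: pose=(7,5,W); sL=60/89, sR=60/169; mL=4800/15041, mR=10410/15041; mL+mR=90/89 → advance +1; mR−mL=5610/15041 → turn +1·90°
n=1: pose=(6,5,S); sL=15/32, sR=3/4; mL=-9/32, mR=63/64; mL+mR=45/64 → advance +1; mR−mL=81/64 → turn +1·90°
n=2: pose=(6,4,E); sL=12/37, sR=60/113; mL=-864/4181, mR=2898/4181; mL+mR=18/37 → advance +1; mR−mL=3762/4181 → turn +1·90°
n=3: pose=(7,4,N); sL=30/73, sR=30/101; mL=840/7373, mR=3705/7373; mL+mR=45/73 → advance +1; mR−mL=2865/7373 → turn +1·90°
n=4: pose=(7,5,W); sL=60/89, sR=60/169; mL=4800/15041, mR=10410/15041; mL+mR=90/89 → advance +1; mR−mL=5610/15041 → turn +1·90°
n=5: pose=(6,5,S); sL=15/32, sR=3/4; mL=-9/32, mR=63/64; mL+mR=45/64 → advance +1; mR−mL=81/64 → turn +1·90°
n=6: pose=(6,4,E); sL=12/37, sR=60/113; mL=-864/4181, mR=2898/4181; mL+mR=18/37 → advance +1; mR−mL=3762/4181 → turn +1·90°
n=7: pose=(7,4,N); sL=30/73, sR=30/101; mL=840/7373, mR=3705/7373; mL+mR=45/73 → advance +1; mR−mL=2865/7373 → turn +1·90°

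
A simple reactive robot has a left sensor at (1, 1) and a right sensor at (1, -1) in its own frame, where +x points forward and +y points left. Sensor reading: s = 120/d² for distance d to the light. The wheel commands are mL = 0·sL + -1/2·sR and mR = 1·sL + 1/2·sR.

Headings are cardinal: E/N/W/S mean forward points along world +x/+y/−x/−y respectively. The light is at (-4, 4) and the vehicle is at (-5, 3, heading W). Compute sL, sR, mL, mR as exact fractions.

left sensor world pos  = (-6, 2); dL² = 8
right sensor world pos = (-6, 4); dR² = 4
sL = 120/8 = 15
sR = 120/4 = 30
mL = 0·sL + -1/2·sR = -15
mR = 1·sL + 1/2·sR = 30

15 30 -15 30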